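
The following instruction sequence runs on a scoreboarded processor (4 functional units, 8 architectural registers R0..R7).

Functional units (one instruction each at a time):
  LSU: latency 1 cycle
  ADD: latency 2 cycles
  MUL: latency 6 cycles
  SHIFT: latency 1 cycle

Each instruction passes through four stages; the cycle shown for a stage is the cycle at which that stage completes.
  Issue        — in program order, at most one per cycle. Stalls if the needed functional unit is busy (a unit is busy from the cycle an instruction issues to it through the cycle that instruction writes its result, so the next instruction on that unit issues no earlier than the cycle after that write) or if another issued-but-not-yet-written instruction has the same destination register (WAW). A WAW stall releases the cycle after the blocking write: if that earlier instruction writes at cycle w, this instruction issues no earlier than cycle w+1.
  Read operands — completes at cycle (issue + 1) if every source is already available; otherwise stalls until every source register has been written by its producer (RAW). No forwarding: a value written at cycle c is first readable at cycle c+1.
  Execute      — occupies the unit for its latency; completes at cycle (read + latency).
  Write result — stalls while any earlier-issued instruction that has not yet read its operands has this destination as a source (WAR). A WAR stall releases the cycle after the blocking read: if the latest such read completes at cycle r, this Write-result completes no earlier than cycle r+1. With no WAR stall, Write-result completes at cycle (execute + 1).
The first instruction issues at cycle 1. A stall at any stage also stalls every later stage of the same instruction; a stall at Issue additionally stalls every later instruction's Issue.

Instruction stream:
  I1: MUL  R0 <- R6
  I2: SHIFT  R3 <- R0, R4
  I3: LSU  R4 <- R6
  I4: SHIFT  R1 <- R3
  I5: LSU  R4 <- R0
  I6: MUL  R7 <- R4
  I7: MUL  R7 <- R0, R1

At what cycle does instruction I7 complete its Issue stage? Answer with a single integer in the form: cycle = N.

cycle = 26

t=1  I1 issues→MUL
t=2  I1 reads, I2 issues→SHIFT
t=3  I3 issues→LSU
t=4  I3 reads
t=5  I3 exec-done
t=8  I1 exec-done
t=9  I1 writes R0
t=10  I2 reads
t=11  I2 exec-done, I3 writes R4
t=12  I2 writes R3
t=13  I4 issues→SHIFT
t=14  I4 reads, I5 issues→LSU
t=15  I4 exec-done, I5 reads, I6 issues→MUL
t=16  I4 writes R1, I5 exec-done
t=17  I5 writes R4
t=18  I6 reads
t=24  I6 exec-done
t=25  I6 writes R7
t=26  I7 issues→MUL
t=27  I7 reads
t=33  I7 exec-done
t=34  I7 writes R7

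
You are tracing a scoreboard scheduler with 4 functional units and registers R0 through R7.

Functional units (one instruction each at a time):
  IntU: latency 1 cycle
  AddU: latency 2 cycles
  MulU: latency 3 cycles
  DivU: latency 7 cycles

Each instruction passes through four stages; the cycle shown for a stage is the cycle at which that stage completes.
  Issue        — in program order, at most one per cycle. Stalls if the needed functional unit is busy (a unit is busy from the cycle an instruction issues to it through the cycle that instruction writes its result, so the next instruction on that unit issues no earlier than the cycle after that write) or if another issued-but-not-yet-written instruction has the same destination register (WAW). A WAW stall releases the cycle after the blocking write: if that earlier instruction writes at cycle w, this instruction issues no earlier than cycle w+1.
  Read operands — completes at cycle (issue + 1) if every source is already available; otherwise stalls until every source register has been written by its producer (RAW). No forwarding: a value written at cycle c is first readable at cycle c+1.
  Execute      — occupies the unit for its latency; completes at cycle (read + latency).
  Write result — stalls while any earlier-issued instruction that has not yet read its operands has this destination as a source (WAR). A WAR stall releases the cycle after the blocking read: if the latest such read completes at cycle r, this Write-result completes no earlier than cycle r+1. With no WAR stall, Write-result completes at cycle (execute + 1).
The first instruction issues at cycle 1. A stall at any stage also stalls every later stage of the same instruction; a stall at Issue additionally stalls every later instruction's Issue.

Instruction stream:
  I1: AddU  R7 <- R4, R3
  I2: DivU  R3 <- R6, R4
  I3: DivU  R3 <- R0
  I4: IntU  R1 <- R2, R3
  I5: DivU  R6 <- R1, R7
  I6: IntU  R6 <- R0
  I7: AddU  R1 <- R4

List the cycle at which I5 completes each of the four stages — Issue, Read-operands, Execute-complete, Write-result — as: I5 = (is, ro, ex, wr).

1) issue 1, read 2, done 4, write 5
2) issue 2, read 3, done 10, write 11
3) issue 12, read 13, done 20, write 21  <struct: DivU busy until I2 writes@11>
4) issue 13, read 22, done 23, write 24  <RAW R3: wait I3 write@21>
5) issue 22, read 25, done 32, write 33  <struct: DivU busy until I3 writes@21 / RAW R1: wait I4 write@24>
6) issue 34, read 35, done 36, write 37  <WAW R6: wait I5 write@33>
7) issue 35, read 36, done 38, write 39

I5 = (22, 25, 32, 33)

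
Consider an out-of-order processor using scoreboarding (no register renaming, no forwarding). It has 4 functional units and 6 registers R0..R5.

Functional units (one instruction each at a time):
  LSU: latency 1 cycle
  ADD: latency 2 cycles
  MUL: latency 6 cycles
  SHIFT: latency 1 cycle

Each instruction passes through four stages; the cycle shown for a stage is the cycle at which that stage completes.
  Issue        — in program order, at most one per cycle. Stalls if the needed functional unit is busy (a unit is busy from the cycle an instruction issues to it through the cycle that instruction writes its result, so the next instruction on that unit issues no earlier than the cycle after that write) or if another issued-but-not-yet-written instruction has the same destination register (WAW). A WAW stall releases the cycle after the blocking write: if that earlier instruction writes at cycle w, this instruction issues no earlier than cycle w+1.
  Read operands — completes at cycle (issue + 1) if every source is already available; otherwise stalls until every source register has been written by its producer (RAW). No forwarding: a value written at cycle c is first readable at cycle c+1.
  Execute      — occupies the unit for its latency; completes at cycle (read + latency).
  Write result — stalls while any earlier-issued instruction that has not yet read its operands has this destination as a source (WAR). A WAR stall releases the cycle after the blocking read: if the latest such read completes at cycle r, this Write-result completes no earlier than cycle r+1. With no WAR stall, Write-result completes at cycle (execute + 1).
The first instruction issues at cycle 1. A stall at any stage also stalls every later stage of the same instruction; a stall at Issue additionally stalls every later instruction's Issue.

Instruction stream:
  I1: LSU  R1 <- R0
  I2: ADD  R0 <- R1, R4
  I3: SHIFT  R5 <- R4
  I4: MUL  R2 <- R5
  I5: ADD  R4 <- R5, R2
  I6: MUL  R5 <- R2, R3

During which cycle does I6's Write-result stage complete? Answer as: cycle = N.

cycle = 23

c1: I1 issues→LSU
c2: I1 reads · I2 issues→ADD
c3: I1 exec-done · I3 issues→SHIFT
c4: I1 writes R1 · I3 reads · I4 issues→MUL
c5: I2 reads · I3 exec-done
c6: I3 writes R5
c7: I2 exec-done · I4 reads
c8: I2 writes R0
c9: I5 issues→ADD
c13: I4 exec-done
c14: I4 writes R2
c15: I5 reads · I6 issues→MUL
c16: I6 reads
c17: I5 exec-done
c18: I5 writes R4
c22: I6 exec-done
c23: I6 writes R5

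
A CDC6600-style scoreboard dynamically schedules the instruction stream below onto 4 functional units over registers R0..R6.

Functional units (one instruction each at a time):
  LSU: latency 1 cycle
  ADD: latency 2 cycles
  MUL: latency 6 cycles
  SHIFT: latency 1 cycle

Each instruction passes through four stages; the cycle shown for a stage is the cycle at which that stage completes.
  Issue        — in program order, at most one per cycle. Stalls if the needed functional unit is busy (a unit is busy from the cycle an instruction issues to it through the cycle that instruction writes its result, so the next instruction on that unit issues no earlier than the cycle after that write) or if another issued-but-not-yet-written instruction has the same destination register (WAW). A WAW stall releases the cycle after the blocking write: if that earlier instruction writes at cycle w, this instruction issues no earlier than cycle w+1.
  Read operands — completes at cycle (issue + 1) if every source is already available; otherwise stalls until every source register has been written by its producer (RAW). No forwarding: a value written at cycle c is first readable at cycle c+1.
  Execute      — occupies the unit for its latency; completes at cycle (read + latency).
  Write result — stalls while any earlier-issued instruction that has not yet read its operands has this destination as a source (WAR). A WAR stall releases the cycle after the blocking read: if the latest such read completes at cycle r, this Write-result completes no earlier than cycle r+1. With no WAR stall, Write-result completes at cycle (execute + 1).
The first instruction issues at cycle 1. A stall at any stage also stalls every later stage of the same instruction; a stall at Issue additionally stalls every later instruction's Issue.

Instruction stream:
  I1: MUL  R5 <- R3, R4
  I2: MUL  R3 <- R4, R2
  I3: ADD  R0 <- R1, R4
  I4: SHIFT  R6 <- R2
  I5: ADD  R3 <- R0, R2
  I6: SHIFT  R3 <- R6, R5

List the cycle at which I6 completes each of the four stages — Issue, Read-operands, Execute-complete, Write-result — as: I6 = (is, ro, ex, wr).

I6 = (24, 25, 26, 27)

I1  is:1  ro:2  ex:8  wr:9
I2  is:10  ro:11  ex:17  wr:18  — struct: MUL busy until I1 writes@9
I3  is:11  ro:12  ex:14  wr:15
I4  is:12  ro:13  ex:14  wr:15
I5  is:19  ro:20  ex:22  wr:23  — WAW R3: wait I2 write@18
I6  is:24  ro:25  ex:26  wr:27  — WAW R3: wait I5 write@23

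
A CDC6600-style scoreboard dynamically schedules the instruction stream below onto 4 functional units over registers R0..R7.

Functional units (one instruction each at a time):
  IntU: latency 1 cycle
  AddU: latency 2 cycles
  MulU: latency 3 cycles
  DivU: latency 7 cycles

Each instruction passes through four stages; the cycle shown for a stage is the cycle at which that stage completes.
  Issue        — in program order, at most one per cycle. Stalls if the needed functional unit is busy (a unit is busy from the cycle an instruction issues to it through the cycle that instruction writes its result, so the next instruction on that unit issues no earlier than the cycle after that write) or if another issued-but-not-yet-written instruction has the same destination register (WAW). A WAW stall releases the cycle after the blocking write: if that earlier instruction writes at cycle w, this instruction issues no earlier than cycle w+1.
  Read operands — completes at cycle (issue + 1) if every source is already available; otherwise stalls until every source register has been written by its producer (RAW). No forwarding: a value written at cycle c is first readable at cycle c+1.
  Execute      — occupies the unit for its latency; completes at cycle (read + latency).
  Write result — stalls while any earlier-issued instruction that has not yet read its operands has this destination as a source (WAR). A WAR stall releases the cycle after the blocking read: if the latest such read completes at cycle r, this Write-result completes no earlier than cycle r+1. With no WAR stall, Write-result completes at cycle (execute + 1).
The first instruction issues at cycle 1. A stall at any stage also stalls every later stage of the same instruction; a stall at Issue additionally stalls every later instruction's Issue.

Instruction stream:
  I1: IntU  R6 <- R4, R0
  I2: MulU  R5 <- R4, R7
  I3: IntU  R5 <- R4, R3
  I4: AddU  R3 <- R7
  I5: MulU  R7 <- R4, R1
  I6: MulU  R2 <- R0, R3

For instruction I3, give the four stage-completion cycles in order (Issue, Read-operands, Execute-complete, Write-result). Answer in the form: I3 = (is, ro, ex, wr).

c1: I1→IntU
c2: I1 RO; I2→MulU
c3: I1 EX; I2 RO
c4: I1 WR R6
c6: I2 EX
c7: I2 WR R5
c8: I3→IntU
c9: I3 RO; I4→AddU
c10: I3 EX; I4 RO; I5→MulU
c11: I3 WR R5; I5 RO
c12: I4 EX
c13: I4 WR R3
c14: I5 EX
c15: I5 WR R7
c16: I6→MulU
c17: I6 RO
c20: I6 EX
c21: I6 WR R2

I3 = (8, 9, 10, 11)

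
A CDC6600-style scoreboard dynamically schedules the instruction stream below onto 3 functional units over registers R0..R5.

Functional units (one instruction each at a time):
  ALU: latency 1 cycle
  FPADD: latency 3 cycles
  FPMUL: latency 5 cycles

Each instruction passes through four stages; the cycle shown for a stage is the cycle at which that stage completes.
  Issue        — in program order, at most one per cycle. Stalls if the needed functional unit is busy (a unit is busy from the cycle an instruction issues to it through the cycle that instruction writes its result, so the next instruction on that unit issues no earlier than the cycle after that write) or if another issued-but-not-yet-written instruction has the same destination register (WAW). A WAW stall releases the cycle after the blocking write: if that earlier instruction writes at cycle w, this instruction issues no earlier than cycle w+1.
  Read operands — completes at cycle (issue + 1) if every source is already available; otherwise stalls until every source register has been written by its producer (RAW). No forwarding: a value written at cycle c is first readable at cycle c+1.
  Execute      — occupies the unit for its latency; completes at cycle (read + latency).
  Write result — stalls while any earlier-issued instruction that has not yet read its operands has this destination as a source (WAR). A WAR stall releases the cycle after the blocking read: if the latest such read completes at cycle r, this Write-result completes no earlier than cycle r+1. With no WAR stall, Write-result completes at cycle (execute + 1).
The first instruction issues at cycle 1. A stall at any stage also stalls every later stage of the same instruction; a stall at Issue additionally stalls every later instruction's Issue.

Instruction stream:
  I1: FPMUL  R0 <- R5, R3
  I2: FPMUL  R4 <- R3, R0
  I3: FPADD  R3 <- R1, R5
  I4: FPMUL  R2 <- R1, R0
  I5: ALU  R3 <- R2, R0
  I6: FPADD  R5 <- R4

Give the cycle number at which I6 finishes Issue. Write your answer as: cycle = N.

cycle = 19

I1 -> (1, 2, 7, 8)
I2 -> (9, 10, 15, 16)  // struct: FPMUL busy until I1 writes@8
I3 -> (10, 11, 14, 15)
I4 -> (17, 18, 23, 24)  // struct: FPMUL busy until I2 writes@16
I5 -> (18, 25, 26, 27)  // RAW R2: wait I4 write@24
I6 -> (19, 20, 23, 24)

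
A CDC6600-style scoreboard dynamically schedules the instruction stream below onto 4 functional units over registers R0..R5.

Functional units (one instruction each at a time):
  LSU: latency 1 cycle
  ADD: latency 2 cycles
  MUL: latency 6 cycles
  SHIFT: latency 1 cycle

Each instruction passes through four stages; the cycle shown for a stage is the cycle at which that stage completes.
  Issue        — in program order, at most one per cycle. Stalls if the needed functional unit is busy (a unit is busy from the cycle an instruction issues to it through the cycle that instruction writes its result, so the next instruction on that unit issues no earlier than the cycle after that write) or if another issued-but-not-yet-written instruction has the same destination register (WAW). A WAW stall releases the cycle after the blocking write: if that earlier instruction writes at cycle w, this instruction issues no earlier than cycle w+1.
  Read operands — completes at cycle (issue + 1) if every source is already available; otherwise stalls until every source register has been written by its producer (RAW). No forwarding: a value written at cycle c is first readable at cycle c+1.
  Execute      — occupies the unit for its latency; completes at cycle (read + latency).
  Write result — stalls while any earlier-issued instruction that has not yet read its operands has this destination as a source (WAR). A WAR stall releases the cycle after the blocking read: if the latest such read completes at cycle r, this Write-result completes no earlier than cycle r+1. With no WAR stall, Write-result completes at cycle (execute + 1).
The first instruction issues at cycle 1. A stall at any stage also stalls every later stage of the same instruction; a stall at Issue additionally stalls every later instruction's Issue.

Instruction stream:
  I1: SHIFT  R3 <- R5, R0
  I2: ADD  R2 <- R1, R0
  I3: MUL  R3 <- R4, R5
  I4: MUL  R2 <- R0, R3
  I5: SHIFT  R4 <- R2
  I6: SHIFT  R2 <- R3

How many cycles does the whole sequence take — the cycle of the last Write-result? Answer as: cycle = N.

I1 -> (1, 2, 3, 4)
I2 -> (2, 3, 5, 6)
I3 -> (5, 6, 12, 13)  // WAW R3: wait I1 write@4
I4 -> (14, 15, 21, 22)  // struct: MUL busy until I3 writes@13
I5 -> (15, 23, 24, 25)  // RAW R2: wait I4 write@22
I6 -> (26, 27, 28, 29)  // struct: SHIFT busy until I5 writes@25

cycle = 29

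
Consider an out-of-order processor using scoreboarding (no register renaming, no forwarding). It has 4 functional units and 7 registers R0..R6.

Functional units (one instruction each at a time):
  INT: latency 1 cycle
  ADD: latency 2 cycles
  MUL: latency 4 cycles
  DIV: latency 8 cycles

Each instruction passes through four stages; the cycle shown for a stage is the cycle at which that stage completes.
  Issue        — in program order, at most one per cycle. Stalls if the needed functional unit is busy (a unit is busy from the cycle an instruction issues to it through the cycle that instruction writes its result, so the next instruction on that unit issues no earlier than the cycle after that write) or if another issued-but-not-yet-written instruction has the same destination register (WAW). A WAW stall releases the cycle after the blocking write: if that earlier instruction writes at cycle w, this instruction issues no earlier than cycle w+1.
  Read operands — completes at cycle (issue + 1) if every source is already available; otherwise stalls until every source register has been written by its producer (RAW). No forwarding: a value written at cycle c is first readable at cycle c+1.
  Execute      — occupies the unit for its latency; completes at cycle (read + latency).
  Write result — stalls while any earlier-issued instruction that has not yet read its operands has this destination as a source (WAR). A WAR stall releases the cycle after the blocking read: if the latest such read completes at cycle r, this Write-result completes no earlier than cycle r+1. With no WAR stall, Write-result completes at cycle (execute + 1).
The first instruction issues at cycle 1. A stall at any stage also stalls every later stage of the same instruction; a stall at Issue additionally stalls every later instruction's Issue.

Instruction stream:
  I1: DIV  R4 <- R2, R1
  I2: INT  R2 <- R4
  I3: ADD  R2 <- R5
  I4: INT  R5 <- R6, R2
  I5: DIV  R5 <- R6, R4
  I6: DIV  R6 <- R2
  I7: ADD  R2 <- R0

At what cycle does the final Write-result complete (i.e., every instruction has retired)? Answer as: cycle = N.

[1] I1 issues→DIV
[2] I1 reads | I2 issues→INT
[10] I1 exec-done
[11] I1 writes R4
[12] I2 reads
[13] I2 exec-done
[14] I2 writes R2
[15] I3 issues→ADD
[16] I3 reads | I4 issues→INT
[18] I3 exec-done
[19] I3 writes R2
[20] I4 reads
[21] I4 exec-done
[22] I4 writes R5
[23] I5 issues→DIV
[24] I5 reads
[32] I5 exec-done
[33] I5 writes R5
[34] I6 issues→DIV
[35] I6 reads | I7 issues→ADD
[36] I7 reads
[38] I7 exec-done
[39] I7 writes R2
[43] I6 exec-done
[44] I6 writes R6

cycle = 44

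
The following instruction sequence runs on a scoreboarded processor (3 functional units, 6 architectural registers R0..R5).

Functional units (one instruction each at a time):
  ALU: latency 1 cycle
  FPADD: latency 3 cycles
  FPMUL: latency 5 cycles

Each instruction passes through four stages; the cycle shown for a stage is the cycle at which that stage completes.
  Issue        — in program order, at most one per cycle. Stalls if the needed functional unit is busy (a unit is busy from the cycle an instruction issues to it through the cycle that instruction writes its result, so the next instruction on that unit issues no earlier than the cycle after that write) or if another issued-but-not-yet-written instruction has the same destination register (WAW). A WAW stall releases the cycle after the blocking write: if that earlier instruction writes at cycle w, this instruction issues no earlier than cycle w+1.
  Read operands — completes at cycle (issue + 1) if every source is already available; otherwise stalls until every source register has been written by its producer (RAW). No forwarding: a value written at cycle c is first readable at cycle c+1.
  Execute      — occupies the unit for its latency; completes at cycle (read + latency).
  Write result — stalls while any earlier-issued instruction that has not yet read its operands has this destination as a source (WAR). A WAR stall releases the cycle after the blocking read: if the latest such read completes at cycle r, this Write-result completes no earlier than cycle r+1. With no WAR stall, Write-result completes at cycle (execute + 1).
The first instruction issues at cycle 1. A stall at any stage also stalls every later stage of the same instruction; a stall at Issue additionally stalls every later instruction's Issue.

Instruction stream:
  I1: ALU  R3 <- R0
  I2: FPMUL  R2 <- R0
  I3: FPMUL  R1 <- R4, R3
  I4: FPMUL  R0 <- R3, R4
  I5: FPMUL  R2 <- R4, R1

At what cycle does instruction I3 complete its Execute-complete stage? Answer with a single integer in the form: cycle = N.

cycle = 16

I1 -> (1, 2, 3, 4)
I2 -> (2, 3, 8, 9)
I3 -> (10, 11, 16, 17)  // struct: FPMUL busy until I2 writes@9
I4 -> (18, 19, 24, 25)  // struct: FPMUL busy until I3 writes@17
I5 -> (26, 27, 32, 33)  // struct: FPMUL busy until I4 writes@25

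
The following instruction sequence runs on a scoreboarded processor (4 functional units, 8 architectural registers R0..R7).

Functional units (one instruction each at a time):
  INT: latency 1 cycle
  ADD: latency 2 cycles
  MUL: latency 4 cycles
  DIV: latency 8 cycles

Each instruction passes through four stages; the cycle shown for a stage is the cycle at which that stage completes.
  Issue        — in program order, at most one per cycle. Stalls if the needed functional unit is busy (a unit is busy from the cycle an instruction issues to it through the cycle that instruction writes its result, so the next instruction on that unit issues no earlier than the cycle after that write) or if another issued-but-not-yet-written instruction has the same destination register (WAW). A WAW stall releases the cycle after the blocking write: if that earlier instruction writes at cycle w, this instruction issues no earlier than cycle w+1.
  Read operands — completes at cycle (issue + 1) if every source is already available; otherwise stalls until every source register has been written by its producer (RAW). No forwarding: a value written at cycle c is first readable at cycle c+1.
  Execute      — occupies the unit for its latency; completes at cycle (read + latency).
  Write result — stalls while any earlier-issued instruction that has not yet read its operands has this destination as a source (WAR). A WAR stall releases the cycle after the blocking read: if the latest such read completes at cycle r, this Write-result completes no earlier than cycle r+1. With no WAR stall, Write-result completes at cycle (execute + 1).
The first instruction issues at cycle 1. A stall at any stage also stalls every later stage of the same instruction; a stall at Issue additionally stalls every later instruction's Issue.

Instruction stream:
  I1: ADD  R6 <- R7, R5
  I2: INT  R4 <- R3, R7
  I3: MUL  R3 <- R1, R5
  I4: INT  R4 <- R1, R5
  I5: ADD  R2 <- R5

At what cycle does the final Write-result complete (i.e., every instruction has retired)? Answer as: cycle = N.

  I1 | 1 | 2 | 4 | 5
  I2 | 2 | 3 | 4 | 5
  I3 | 3 | 4 | 8 | 9
  I4 | 6 | 7 | 8 | 9   struct: INT busy until I2 writes@5
  I5 | 7 | 8 | 10 | 11

cycle = 11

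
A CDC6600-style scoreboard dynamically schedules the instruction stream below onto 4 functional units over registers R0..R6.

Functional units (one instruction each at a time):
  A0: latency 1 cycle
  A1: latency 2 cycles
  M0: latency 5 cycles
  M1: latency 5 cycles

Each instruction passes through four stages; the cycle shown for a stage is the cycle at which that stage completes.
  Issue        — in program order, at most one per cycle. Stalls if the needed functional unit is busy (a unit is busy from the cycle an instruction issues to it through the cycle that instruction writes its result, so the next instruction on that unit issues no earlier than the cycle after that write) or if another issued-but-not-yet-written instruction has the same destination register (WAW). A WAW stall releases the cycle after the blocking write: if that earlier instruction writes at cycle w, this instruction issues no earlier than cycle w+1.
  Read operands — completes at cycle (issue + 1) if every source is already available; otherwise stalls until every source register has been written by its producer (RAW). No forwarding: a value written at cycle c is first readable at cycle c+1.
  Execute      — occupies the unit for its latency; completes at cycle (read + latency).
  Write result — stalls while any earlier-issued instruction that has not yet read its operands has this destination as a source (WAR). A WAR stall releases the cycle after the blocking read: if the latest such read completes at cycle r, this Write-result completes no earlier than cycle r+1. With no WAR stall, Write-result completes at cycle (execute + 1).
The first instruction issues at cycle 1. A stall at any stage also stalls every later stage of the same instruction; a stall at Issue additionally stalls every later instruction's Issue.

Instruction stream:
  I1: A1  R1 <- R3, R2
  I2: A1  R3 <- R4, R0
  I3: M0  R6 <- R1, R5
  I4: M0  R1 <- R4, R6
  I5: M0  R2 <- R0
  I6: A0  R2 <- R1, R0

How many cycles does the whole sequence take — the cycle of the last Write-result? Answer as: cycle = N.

I1  is:1  ro:2  ex:4  wr:5
I2  is:6  ro:7  ex:9  wr:10  — struct: A1 busy until I1 writes@5
I3  is:7  ro:8  ex:13  wr:14
I4  is:15  ro:16  ex:21  wr:22  — struct: M0 busy until I3 writes@14
I5  is:23  ro:24  ex:29  wr:30  — struct: M0 busy until I4 writes@22
I6  is:31  ro:32  ex:33  wr:34  — WAW R2: wait I5 write@30

cycle = 34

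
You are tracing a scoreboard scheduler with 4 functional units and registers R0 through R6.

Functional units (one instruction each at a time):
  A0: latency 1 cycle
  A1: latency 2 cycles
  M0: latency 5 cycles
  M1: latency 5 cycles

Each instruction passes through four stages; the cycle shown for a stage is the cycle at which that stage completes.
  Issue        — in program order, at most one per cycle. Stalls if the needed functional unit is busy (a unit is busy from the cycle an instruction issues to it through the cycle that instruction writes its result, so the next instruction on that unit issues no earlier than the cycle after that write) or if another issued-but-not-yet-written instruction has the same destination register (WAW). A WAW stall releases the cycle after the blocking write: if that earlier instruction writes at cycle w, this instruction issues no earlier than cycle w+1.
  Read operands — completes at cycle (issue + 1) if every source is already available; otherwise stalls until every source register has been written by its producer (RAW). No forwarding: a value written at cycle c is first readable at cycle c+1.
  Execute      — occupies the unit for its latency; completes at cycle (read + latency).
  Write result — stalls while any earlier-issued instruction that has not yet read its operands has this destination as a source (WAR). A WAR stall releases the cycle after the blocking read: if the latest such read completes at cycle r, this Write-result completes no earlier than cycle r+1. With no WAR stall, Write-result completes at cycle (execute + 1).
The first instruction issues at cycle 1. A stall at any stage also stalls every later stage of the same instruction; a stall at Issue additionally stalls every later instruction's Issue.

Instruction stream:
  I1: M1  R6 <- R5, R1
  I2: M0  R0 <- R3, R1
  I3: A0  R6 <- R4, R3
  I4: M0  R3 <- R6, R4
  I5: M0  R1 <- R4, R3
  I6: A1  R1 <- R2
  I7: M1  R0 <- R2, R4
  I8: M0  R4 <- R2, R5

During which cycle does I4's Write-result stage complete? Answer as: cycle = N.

cycle = 19

t=1  I1→M1
t=2  I1 RO, I2→M0
t=3  I2 RO
t=7  I1 EX
t=8  I1 WR R6, I2 EX
t=9  I2 WR R0, I3→A0
t=10  I3 RO, I4→M0
t=11  I3 EX
t=12  I3 WR R6
t=13  I4 RO
t=18  I4 EX
t=19  I4 WR R3
t=20  I5→M0
t=21  I5 RO
t=26  I5 EX
t=27  I5 WR R1
t=28  I6→A1
t=29  I6 RO, I7→M1
t=30  I7 RO, I8→M0
t=31  I6 EX, I8 RO
t=32  I6 WR R1
t=35  I7 EX
t=36  I7 WR R0, I8 EX
t=37  I8 WR R4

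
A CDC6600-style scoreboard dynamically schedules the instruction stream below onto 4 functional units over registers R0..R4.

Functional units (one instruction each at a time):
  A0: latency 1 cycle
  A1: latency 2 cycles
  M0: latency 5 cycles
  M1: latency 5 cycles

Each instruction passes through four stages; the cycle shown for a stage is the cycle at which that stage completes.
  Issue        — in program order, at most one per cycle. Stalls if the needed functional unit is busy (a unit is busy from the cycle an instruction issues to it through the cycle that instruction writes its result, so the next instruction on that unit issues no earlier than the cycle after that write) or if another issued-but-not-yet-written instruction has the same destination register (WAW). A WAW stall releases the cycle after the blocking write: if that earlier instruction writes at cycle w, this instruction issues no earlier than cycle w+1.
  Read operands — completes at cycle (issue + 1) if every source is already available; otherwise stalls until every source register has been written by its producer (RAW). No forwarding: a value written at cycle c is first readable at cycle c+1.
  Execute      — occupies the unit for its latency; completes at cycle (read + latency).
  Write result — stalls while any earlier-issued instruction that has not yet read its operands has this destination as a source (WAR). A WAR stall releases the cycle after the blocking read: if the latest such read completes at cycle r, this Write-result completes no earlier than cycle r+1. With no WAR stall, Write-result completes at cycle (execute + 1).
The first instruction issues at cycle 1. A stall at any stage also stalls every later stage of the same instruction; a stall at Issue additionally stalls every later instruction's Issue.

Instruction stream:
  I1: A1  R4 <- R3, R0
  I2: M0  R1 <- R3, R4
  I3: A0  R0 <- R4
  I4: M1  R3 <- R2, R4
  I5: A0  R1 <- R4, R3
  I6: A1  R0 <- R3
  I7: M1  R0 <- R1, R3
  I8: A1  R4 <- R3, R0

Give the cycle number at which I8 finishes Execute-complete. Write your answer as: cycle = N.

c1: issue I1 (A1)
c2: I1 read-ops | issue I2 (M0)
c3: issue I3 (A0)
c4: I1 finished on A1 | issue I4 (M1)
c5: I1→R4
c6: I2 read-ops | I3 read-ops | I4 read-ops
c7: I3 finished on A0
c8: I3→R0
c11: I2 finished on M0 | I4 finished on M1
c12: I2→R1 | I4→R3
c13: issue I5 (A0)
c14: I5 read-ops | issue I6 (A1)
c15: I5 finished on A0 | I6 read-ops
c16: I5→R1
c17: I6 finished on A1
c18: I6→R0
c19: issue I7 (M1)
c20: I7 read-ops | issue I8 (A1)
c25: I7 finished on M1
c26: I7→R0
c27: I8 read-ops
c29: I8 finished on A1
c30: I8→R4

cycle = 29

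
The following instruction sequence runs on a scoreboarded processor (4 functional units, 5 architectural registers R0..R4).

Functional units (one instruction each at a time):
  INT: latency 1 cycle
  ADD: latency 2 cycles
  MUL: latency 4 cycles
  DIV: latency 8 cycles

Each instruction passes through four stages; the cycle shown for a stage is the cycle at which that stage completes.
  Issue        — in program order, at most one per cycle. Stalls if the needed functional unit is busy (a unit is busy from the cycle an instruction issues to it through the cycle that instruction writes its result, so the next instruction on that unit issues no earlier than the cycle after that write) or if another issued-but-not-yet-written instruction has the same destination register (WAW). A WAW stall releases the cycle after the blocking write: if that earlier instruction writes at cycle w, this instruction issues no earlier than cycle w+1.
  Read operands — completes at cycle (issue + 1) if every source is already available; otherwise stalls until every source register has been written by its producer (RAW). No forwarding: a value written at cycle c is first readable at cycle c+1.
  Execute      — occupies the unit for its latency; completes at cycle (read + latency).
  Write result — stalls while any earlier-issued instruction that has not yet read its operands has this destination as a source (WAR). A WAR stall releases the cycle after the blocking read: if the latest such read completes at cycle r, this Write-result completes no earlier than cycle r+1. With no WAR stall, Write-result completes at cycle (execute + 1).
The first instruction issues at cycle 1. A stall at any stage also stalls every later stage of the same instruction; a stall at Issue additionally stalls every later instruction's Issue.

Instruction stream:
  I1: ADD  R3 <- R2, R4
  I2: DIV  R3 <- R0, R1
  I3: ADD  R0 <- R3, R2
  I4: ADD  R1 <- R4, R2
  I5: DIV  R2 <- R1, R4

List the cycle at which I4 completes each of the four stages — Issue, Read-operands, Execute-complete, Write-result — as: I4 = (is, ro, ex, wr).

I4 = (21, 22, 24, 25)

[1] I1 issues→ADD
[2] I1 reads
[4] I1 exec-done
[5] I1 writes R3
[6] I2 issues→DIV
[7] I2 reads | I3 issues→ADD
[15] I2 exec-done
[16] I2 writes R3
[17] I3 reads
[19] I3 exec-done
[20] I3 writes R0
[21] I4 issues→ADD
[22] I4 reads | I5 issues→DIV
[24] I4 exec-done
[25] I4 writes R1
[26] I5 reads
[34] I5 exec-done
[35] I5 writes R2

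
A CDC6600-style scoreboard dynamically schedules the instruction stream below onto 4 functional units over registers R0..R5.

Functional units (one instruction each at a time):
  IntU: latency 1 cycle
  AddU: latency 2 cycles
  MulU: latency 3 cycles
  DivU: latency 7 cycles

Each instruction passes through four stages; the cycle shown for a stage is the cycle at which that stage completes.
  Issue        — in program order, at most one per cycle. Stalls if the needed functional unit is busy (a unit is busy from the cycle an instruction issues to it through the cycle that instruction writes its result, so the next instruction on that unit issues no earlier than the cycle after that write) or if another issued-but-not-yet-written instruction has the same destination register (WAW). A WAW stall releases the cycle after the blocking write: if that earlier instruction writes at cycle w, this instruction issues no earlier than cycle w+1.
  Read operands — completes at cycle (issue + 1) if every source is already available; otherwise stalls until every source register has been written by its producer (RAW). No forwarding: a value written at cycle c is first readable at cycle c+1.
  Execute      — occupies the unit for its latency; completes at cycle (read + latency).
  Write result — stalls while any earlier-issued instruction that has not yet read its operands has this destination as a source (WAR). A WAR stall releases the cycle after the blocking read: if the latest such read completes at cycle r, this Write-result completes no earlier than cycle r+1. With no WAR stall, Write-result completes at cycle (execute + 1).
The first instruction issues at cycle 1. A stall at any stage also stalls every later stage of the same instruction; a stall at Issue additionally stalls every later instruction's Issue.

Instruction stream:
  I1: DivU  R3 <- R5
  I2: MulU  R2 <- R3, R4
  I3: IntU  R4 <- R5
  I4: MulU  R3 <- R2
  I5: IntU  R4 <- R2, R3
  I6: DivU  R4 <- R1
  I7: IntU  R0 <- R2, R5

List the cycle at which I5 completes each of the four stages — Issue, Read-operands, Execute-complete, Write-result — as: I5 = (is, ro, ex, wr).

I5 = (17, 22, 23, 24)

t=1  issue I1 (DivU)
t=2  I1 read-ops | issue I2 (MulU)
t=3  issue I3 (IntU)
t=4  I3 read-ops
t=5  I3 finished on IntU
t=9  I1 finished on DivU
t=10  I1→R3
t=11  I2 read-ops
t=12  I3→R4
t=14  I2 finished on MulU
t=15  I2→R2
t=16  issue I4 (MulU)
t=17  I4 read-ops | issue I5 (IntU)
t=20  I4 finished on MulU
t=21  I4→R3
t=22  I5 read-ops
t=23  I5 finished on IntU
t=24  I5→R4
t=25  issue I6 (DivU)
t=26  I6 read-ops | issue I7 (IntU)
t=27  I7 read-ops
t=28  I7 finished on IntU
t=29  I7→R0
t=33  I6 finished on DivU
t=34  I6→R4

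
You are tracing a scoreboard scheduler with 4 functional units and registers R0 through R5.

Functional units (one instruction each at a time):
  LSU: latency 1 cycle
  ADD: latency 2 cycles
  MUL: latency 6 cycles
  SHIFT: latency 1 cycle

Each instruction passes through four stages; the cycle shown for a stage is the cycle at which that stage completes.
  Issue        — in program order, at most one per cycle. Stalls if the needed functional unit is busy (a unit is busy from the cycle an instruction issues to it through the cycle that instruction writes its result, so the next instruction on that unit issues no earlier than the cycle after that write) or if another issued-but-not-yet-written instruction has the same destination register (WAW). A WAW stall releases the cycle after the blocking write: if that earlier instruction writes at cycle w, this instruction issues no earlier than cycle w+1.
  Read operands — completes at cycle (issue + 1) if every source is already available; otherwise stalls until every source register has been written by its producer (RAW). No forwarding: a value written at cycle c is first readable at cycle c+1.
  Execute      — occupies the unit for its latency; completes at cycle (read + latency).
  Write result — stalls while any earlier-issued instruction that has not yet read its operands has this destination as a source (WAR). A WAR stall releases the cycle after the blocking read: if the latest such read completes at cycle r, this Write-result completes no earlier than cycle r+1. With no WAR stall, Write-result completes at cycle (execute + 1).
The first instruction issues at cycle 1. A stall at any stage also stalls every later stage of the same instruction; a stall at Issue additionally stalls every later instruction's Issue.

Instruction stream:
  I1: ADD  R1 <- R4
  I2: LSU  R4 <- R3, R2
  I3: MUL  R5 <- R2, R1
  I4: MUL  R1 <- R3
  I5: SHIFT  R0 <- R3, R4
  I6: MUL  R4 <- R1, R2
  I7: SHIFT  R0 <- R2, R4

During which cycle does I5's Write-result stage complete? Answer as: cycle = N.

I1: IS=1 RO=2 EX=4 WR=5
I2: IS=2 RO=3 EX=4 WR=5
I3: IS=3 RO=6 EX=12 WR=13  [RAW R1: wait I1 write@5]
I4: IS=14 RO=15 EX=21 WR=22  [struct: MUL busy until I3 writes@13]
I5: IS=15 RO=16 EX=17 WR=18
I6: IS=23 RO=24 EX=30 WR=31  [struct: MUL busy until I4 writes@22]
I7: IS=24 RO=32 EX=33 WR=34  [RAW R4: wait I6 write@31]

cycle = 18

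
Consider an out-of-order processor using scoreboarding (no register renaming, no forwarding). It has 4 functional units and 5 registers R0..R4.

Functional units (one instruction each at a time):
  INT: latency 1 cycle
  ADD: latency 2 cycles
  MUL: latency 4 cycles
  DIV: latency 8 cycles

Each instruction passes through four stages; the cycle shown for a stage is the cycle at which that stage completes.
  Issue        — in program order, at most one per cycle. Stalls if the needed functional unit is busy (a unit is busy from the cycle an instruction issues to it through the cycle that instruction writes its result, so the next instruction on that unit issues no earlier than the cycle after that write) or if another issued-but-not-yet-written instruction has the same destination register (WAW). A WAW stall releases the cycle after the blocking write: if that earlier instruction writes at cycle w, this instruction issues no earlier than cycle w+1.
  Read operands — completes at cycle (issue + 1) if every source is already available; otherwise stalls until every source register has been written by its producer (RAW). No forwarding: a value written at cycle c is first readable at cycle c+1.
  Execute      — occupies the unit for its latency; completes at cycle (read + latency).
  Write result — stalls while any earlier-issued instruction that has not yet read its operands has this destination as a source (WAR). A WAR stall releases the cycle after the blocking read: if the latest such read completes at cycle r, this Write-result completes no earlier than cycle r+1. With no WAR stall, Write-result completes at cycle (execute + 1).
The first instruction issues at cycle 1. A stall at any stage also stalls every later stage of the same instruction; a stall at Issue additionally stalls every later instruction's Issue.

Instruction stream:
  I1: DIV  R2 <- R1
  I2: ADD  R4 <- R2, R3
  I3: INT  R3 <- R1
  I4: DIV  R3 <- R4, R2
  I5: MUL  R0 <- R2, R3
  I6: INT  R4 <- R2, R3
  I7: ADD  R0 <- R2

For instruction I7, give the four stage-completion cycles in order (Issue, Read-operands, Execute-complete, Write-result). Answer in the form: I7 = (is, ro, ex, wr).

I7 = (32, 33, 35, 36)

I1  is:1  ro:2  ex:10  wr:11
I2  is:2  ro:12  ex:14  wr:15  — RAW R2: wait I1 write@11
I3  is:3  ro:4  ex:5  wr:13  — WAR R3: wait I2 read@12
I4  is:14  ro:16  ex:24  wr:25  — WAW R3: wait I3 write@13, RAW R4: wait I2 write@15
I5  is:15  ro:26  ex:30  wr:31  — RAW R3: wait I4 write@25
I6  is:16  ro:26  ex:27  wr:28  — RAW R3: wait I4 write@25
I7  is:32  ro:33  ex:35  wr:36  — WAW R0: wait I5 write@31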